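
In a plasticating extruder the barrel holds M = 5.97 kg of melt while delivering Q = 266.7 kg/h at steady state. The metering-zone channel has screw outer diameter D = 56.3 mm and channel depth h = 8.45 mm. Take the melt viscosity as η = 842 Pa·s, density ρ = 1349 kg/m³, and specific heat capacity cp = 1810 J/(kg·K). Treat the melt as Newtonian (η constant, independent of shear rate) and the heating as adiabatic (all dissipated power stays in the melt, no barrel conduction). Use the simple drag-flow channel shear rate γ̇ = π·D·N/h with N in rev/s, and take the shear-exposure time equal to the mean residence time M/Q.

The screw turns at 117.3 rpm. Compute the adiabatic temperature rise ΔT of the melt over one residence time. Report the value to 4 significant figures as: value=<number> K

value=46.53 K

Convert throughput: Q = 266.7 kg/h = 266.7/3600 = 0.0740833 kg/s
t_res = M / Q_s = 5.97 / 0.0740833 = 80.5849 s
Convert to SI: D = 0.0563 m, h = 0.00845 m, N = 117.3/60 = 1.955 rev/s
γ̇ = π D N / h = (π)(0.0563)(1.955) / 0.00845 = 40.9212 s⁻¹
ΔT = η·γ̇²·t_res / (ρ·cp) = 842 · (40.9212)² · 80.5849 / (1349 · 1810) = 46.5342 K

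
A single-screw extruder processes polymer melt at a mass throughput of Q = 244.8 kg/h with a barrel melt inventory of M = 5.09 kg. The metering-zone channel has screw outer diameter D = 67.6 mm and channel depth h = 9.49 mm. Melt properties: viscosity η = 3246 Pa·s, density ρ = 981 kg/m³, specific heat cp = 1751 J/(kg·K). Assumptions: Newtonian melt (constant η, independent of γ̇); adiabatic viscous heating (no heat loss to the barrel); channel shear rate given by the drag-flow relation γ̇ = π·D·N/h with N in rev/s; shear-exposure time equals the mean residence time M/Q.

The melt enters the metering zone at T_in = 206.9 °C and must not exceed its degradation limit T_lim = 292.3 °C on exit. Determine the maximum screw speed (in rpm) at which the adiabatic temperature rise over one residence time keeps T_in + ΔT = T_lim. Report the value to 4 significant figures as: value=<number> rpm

Throughput in SI: Q_s = 244.8 kg/h ÷ 3600 s/h = 0.068 kg/s
Mean residence time: t_res = M/Q_s = 5.09 kg / 0.068 kg/s = 74.8529 s
Convert to metres: D = 0.0676 m, h = 0.00949 m
ΔT_a = T_lim − T_in = 292.3 °C − 206.9 °C = 85.4 K
γ̇_max² = ΔT_a·ρ·cp/(η·t_res) = 85.4·981·1751/(3246·74.8529) = 603.748 s⁻²
γ̇_max = sqrt(603.748) = 24.5713 s⁻¹
N_max = γ̇_max h / (πD) = 24.5713·0.00949/(π·0.0676) = 1.09799 rev/s → ×60 = 65.8793 rpm

value=65.88 rpm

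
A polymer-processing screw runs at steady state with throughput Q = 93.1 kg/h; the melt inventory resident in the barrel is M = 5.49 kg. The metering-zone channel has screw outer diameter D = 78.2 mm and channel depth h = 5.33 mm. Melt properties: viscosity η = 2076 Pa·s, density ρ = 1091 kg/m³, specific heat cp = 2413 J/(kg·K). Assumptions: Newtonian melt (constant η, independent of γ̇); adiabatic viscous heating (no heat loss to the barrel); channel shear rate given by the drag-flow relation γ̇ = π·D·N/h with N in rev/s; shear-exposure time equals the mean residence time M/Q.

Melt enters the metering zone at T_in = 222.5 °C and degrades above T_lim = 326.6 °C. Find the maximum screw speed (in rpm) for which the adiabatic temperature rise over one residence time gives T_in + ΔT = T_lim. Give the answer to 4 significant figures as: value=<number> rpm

value=32.46 rpm

Throughput in SI: Q_s = 93.1 kg/h ÷ 3600 s/h = 0.0258611 kg/s
Mean residence time: t_res = M/Q_s = 5.49 kg / 0.0258611 kg/s = 212.288 s
Convert to metres: D = 0.0782 m, h = 0.00533 m
ΔT_a = T_lim − T_in = 326.6 °C − 222.5 °C = 104.1 K
γ̇_max² = ΔT_a·ρ·cp/(η·t_res) = 104.1·1091·2413/(2076·212.288) = 621.842 s⁻²
Take the square root: γ̇_max = √(621.842) = 24.9368 s⁻¹
Solve γ̇ = πDN/h for N: N_max = γ̇_max·h/(π·D) = 24.9368 × 0.00533 / (π × 0.0782) = 0.541017 rev/s = 32.461 rpm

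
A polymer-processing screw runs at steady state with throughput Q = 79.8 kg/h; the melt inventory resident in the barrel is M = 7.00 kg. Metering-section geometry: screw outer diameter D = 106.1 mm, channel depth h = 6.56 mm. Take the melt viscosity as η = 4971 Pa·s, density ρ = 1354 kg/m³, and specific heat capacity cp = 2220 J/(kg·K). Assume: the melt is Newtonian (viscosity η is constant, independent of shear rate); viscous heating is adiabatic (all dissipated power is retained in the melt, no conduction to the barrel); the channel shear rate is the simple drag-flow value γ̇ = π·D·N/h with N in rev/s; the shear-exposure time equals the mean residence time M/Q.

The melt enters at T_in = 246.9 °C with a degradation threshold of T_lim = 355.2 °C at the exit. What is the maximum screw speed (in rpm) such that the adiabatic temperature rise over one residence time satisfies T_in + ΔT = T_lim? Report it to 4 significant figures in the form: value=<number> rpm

Throughput in SI: Q_s = 79.8 kg/h ÷ 3600 s/h = 0.0221667 kg/s
Mean residence time: t_res = M/Q_s = 7.00 kg / 0.0221667 kg/s = 315.789 s
D = 106.1 mm = 0.1061 m;  h = 6.56 mm = 0.00656 m
ΔT_a = T_lim − T_in = 355.2 − 246.9 = 108.3 K
Invert ΔT = ηγ̇²t_res/(ρcp) for γ̇: γ̇_max² = ΔT_a ρ cp / (η t_res) = 108.3·1354·2220 / (4971·315.789) = 207.376 s⁻²
γ̇_max = sqrt(207.376) = 14.4006 s⁻¹
N_max = γ̇_max·h / (π·D) = 14.4006 · 0.00656 / (π · 0.1061) = 0.283412 rev/s = 17.0047 rpm

value=17.00 rpm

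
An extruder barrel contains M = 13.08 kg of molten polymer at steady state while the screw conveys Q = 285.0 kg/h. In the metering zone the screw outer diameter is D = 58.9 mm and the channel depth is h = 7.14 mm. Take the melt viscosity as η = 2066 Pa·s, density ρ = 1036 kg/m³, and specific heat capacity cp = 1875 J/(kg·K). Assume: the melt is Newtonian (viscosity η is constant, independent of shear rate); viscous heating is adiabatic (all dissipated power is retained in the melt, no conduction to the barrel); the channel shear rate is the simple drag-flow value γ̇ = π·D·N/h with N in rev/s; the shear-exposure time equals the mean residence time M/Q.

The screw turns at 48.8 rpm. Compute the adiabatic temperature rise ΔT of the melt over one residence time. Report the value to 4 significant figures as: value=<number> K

Throughput in SI: Q_s = 285.0 kg/h ÷ 3600 s/h = 0.0791667 kg/s
t_res = M / Q_s = 13.08 ÷ 0.0791667 = 165.221 s
D = 58.9 mm = 0.0589 m;  h = 7.14 mm = 0.00714 m;  N = 48.8 rpm / 60 = 0.813333 rev/s
γ̇ = π·D·N / h = π · 0.0589 · 0.813333 / 0.00714 = 21.0783 s⁻¹
ΔT = η·γ̇²·t_res/(ρ·cp) = [2066 × 21.0783² × 165.221] / [1036 × 1875] = 78.0739 K

value=78.07 K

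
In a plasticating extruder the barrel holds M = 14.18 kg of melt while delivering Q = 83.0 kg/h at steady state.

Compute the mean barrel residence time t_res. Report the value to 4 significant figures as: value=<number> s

Convert throughput: Q = 83.0 kg/h = 83.0/3600 = 0.0230556 kg/s
t_res = M / Q_s = 14.18 ÷ 0.0230556 = 615.036 s

value=615.0 s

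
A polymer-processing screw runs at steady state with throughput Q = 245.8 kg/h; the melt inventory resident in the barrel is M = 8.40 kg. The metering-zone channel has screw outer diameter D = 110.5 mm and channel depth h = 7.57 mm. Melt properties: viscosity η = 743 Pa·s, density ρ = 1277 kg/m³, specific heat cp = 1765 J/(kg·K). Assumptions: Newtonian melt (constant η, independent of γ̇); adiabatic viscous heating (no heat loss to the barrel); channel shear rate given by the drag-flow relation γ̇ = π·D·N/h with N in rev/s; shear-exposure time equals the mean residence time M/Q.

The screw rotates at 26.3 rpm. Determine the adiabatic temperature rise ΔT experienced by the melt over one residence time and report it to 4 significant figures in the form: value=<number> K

Convert throughput: Q = 245.8 kg/h = 245.8/3600 = 0.0682778 kg/s
Mean residence time: t_res = M/Q_s = 8.40 kg / 0.0682778 kg/s = 123.027 s
Convert to SI: D = 0.1105 m, h = 0.00757 m, N = 26.3/60 = 0.438333 rev/s
Shear rate: γ̇ = πDN/h = π·0.1105·0.438333/0.00757 = 20.1011 s⁻¹
Adiabatic rise: ΔT = η γ̇² t_res / (ρ cp) = 743·(20.1011)²·123.027 / (1277·1765) = 16.3868 K

value=16.39 K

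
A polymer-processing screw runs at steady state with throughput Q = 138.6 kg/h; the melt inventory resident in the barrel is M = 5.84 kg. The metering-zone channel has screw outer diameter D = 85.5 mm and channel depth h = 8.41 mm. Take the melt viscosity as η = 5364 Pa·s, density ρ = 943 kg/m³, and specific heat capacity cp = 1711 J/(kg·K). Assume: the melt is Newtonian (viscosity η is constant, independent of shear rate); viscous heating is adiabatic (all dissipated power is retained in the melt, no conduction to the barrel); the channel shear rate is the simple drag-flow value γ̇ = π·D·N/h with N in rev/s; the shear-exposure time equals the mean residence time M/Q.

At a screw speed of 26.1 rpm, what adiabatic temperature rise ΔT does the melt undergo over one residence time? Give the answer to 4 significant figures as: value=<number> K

Q_s = Q / 3600 = 138.6 / 3600 = 0.0385 kg/s
t_res = M / Q_s = 5.84 / 0.0385 = 151.688 s
Geometry in metres: D = 85.5 mm → 0.0855 m, h = 8.41 mm → 0.00841 m; screw speed N = 26.1 rpm = 0.435 rev/s
γ̇ = π·D·N / h = π · 0.0855 · 0.435 / 0.00841 = 13.8934 s⁻¹
ΔT = η·γ̇²·t_res/(ρ·cp) = [5364 × 13.8934² × 151.688] / [943 × 1711] = 97.3414 K

value=97.34 K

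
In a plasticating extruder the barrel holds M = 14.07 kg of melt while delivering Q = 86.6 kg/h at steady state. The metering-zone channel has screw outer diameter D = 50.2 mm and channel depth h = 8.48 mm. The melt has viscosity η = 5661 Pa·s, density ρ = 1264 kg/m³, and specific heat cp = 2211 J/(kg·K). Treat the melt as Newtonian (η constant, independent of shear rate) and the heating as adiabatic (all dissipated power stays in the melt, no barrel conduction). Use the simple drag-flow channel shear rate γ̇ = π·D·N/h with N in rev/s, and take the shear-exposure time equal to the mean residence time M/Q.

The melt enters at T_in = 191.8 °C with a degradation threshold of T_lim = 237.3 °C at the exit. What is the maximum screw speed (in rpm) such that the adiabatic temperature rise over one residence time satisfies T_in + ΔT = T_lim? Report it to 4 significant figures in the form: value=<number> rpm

value=19.99 rpm

Throughput in SI: Q_s = 86.6 kg/h ÷ 3600 s/h = 0.0240556 kg/s
t_res = M / Q_s = 14.07 ÷ 0.0240556 = 584.896 s
Geometry in SI: D = 50.2 mm → 0.0502 m, h = 8.48 mm → 0.00848 m
ΔT_a = T_lim − T_in = 237.3 °C − 191.8 °C = 45.5 K
γ̇_max² = ΔT_a·ρ·cp/(η·t_res) = 45.5·1264·2211/(5661·584.896) = 38.4039 s⁻²
Take the square root: γ̇_max = √(38.4039) = 6.19709 s⁻¹
N_max = γ̇_max h / (πD) = 6.19709·0.00848/(π·0.0502) = 0.333219 rev/s → ×60 = 19.9931 rpm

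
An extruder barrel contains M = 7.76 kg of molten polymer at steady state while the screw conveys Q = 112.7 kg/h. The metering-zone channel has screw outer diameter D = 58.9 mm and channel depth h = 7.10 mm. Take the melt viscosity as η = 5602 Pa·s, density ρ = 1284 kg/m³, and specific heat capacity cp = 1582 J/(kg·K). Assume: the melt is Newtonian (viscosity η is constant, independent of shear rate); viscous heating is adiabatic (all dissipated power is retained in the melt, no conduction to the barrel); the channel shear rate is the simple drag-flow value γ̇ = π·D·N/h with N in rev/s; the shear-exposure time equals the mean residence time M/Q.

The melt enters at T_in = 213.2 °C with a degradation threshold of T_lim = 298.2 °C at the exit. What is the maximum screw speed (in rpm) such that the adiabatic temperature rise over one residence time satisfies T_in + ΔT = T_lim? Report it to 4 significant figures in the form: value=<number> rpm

value=25.67 rpm

Throughput in SI: Q_s = 112.7 kg/h ÷ 3600 s/h = 0.0313056 kg/s
t_res = M / Q_s = 7.76 ÷ 0.0313056 = 247.879 s
Geometry in SI: D = 58.9 mm → 0.0589 m, h = 7.10 mm → 0.0071 m
ΔT_a = T_lim − T_in = 298.2 °C − 213.2 °C = 85 K
Invert ΔT = ηγ̇²t_res/(ρcp) for γ̇: γ̇_max² = ΔT_a ρ cp / (η t_res) = 85·1284·1582 / (5602·247.879) = 124.339 s⁻²
Take the square root: γ̇_max = √(124.339) = 11.1507 s⁻¹
N_max = γ̇_max·h / (π·D) = 11.1507 · 0.0071 / (π · 0.0589) = 0.427855 rev/s = 25.6713 rpm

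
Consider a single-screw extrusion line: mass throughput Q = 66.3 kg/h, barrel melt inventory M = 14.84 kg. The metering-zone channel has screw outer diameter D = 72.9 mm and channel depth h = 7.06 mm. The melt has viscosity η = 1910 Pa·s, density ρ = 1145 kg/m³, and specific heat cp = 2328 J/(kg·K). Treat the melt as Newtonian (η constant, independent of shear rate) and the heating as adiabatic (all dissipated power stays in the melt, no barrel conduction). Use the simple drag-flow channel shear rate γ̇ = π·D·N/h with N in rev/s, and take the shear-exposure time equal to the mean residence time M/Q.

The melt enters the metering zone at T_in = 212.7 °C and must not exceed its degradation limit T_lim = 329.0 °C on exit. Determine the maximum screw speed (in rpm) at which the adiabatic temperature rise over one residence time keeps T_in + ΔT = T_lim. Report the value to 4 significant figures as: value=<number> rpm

Q_s = Q / 3600 = 66.3 / 3600 = 0.0184167 kg/s
t_res = M / Q_s = 14.84 / 0.0184167 = 805.792 s
Geometry in SI: D = 72.9 mm → 0.0729 m, h = 7.06 mm → 0.00706 m
ΔT_a = T_lim − T_in = 329.0 − 212.7 = 116.3 K
Invert ΔT = ηγ̇²t_res/(ρcp) for γ̇: γ̇_max² = ΔT_a ρ cp / (η t_res) = 116.3·1145·2328 / (1910·805.792) = 201.424 s⁻²
Take the square root: γ̇_max = √(201.424) = 14.1924 s⁻¹
Solve γ̇ = πDN/h for N: N_max = γ̇_max·h/(π·D) = 14.1924 × 0.00706 / (π × 0.0729) = 0.437505 rev/s = 26.2503 rpm

value=26.25 rpm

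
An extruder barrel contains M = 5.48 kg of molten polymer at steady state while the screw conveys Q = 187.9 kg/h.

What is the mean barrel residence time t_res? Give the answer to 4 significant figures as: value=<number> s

value=105.0 s

Throughput in SI: Q_s = 187.9 kg/h ÷ 3600 s/h = 0.0521944 kg/s
t_res = M / Q_s = 5.48 / 0.0521944 = 104.992 s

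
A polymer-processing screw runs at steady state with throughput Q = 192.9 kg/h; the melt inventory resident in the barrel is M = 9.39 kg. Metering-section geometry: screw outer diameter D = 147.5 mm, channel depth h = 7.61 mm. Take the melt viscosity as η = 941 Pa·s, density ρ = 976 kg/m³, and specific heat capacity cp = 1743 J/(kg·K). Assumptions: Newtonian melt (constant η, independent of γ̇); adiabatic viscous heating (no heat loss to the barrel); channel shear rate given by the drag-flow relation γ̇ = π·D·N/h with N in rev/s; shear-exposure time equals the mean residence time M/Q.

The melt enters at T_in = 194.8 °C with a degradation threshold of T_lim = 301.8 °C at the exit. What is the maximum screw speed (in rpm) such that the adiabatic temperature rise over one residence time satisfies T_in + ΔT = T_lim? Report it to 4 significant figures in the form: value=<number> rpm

Convert throughput: Q = 192.9 kg/h = 192.9/3600 = 0.0535833 kg/s
Mean residence time: t_res = M/Q_s = 9.39 kg / 0.0535833 kg/s = 175.241 s
Geometry in SI: D = 147.5 mm → 0.1475 m, h = 7.61 mm → 0.00761 m
ΔT_a = T_lim − T_in = 301.8 °C − 194.8 °C = 107 K
γ̇_max² = ΔT_a·ρ·cp/(η·t_res) = 107·976·1743/(941·175.241) = 1103.84 s⁻²
γ̇_max = √1103.84 = 33.2241 s⁻¹
N_max = γ̇_max·h / (π·D) = 33.2241 · 0.00761 / (π · 0.1475) = 0.545627 rev/s = 32.7376 rpm

value=32.74 rpm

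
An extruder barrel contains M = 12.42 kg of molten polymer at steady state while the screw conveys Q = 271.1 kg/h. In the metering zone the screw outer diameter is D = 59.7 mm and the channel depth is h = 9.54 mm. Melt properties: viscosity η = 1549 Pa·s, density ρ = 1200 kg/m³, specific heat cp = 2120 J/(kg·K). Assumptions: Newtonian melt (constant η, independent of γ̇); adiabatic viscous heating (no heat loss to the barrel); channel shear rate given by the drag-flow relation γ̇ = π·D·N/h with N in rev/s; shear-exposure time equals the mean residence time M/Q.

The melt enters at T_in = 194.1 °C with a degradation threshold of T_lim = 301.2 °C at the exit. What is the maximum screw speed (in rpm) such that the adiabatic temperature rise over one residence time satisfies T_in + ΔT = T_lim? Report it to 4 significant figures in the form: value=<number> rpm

value=99.67 rpm

Throughput in SI: Q_s = 271.1 kg/h ÷ 3600 s/h = 0.0753056 kg/s
Mean residence time: t_res = M/Q_s = 12.42 kg / 0.0753056 kg/s = 164.928 s
D = 59.7 mm = 0.0597 m;  h = 9.54 mm = 0.00954 m
ΔT_a = T_lim − T_in = 301.2 − 194.1 = 107.1 K
Invert ΔT = ηγ̇²t_res/(ρcp) for γ̇: γ̇_max² = ΔT_a ρ cp / (η t_res) = 107.1·1200·2120 / (1549·164.928) = 1066.5 s⁻²
γ̇_max = sqrt(1066.5) = 32.6573 s⁻¹
N_max = γ̇_max·h / (π·D) = 32.6573 · 0.00954 / (π · 0.0597) = 1.66113 rev/s = 99.668 rpm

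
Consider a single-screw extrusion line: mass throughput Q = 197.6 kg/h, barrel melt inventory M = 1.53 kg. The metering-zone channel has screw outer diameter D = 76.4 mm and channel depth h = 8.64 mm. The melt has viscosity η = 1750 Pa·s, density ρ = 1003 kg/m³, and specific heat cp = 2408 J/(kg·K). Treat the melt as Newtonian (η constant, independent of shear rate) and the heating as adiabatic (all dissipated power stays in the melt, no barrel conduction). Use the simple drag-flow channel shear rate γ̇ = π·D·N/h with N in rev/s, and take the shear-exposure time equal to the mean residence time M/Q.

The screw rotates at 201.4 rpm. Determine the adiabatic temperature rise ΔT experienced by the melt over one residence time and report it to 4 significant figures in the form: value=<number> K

Throughput in SI: Q_s = 197.6 kg/h ÷ 3600 s/h = 0.0548889 kg/s
t_res = M / Q_s = 1.53 / 0.0548889 = 27.8745 s
Convert to SI: D = 0.0764 m, h = 0.00864 m, N = 201.4/60 = 3.35667 rev/s
Shear rate: γ̇ = πDN/h = π·0.0764·3.35667/0.00864 = 93.2476 s⁻¹
ΔT = η·γ̇²·t_res/(ρ·cp) = [1750 × 93.2476² × 27.8745] / [1003 × 2408] = 175.616 K

value=175.6 K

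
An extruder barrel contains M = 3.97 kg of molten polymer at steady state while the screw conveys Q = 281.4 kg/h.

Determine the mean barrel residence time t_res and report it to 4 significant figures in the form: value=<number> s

value=50.79 s

Q_s = Q / 3600 = 281.4 / 3600 = 0.0781667 kg/s
t_res = M / Q_s = 3.97 / 0.0781667 = 50.7889 s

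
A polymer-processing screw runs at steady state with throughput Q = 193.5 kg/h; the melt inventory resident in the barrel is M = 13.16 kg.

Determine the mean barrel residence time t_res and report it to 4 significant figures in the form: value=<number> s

value=244.8 s

Q_s = Q / 3600 = 193.5 / 3600 = 0.05375 kg/s
t_res = M / Q_s = 13.16 / 0.05375 = 244.837 s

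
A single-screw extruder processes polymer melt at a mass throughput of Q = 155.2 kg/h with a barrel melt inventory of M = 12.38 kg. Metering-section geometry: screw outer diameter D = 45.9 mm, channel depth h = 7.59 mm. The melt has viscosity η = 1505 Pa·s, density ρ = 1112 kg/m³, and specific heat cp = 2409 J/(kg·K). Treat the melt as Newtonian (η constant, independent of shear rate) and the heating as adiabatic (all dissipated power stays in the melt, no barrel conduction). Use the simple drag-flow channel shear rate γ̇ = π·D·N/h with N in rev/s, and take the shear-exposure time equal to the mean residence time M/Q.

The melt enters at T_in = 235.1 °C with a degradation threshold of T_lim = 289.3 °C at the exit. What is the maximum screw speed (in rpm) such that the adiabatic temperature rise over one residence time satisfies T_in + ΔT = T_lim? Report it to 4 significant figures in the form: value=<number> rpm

value=57.89 rpm

Convert throughput: Q = 155.2 kg/h = 155.2/3600 = 0.0431111 kg/s
Mean residence time: t_res = M/Q_s = 12.38 kg / 0.0431111 kg/s = 287.165 s
Geometry in SI: D = 45.9 mm → 0.0459 m, h = 7.59 mm → 0.00759 m
ΔT_a = T_lim − T_in = 289.3 − 235.1 = 54.2 K
Invert ΔT = ηγ̇²t_res/(ρcp) for γ̇: γ̇_max² = ΔT_a ρ cp / (η t_res) = 54.2·1112·2409 / (1505·287.165) = 335.949 s⁻²
γ̇_max = sqrt(335.949) = 18.3289 s⁻¹
Solve γ̇ = πDN/h for N: N_max = γ̇_max·h/(π·D) = 18.3289 × 0.00759 / (π × 0.0459) = 0.964752 rev/s = 57.8851 rpm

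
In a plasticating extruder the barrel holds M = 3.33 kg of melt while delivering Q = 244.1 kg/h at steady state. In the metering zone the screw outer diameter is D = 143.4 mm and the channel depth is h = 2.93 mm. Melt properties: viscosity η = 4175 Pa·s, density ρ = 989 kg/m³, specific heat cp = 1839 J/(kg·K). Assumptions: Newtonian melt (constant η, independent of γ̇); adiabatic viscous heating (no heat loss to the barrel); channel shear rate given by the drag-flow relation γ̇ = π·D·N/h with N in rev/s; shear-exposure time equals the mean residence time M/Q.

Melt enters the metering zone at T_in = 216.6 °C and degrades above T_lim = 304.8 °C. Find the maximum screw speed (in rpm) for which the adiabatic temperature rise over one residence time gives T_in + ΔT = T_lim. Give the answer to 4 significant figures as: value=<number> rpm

value=10.92 rpm

Throughput in SI: Q_s = 244.1 kg/h ÷ 3600 s/h = 0.0678056 kg/s
Mean residence time: t_res = M/Q_s = 3.33 kg / 0.0678056 kg/s = 49.111 s
Geometry in SI: D = 143.4 mm → 0.1434 m, h = 2.93 mm → 0.00293 m
ΔT_a = T_lim − T_in = 304.8 − 216.6 = 88.2 K
Invert ΔT = ηγ̇²t_res/(ρcp) for γ̇: γ̇_max² = ΔT_a ρ cp / (η t_res) = 88.2·989·1839 / (4175·49.111) = 782.368 s⁻²
γ̇_max = sqrt(782.368) = 27.9708 s⁻¹
N_max = γ̇_max·h / (π·D) = 27.9708 · 0.00293 / (π · 0.1434) = 0.181917 rev/s = 10.915 rpm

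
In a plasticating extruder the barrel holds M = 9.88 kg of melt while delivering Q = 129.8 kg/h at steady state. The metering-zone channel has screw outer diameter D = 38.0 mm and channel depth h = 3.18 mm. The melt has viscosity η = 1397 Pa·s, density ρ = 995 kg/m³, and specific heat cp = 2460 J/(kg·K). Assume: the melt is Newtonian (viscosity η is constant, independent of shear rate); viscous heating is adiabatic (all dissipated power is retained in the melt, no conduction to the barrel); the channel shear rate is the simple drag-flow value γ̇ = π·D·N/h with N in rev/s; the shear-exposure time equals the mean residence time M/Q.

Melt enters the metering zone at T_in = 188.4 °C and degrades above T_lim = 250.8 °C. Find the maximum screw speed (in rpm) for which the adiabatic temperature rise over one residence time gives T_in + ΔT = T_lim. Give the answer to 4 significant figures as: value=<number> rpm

value=31.92 rpm

Q_s = Q / 3600 = 129.8 / 3600 = 0.0360556 kg/s
Mean residence time: t_res = M/Q_s = 9.88 kg / 0.0360556 kg/s = 274.022 s
D = 38.0 mm = 0.038 m;  h = 3.18 mm = 0.00318 m
ΔT_a = T_lim − T_in = 250.8 − 188.4 = 62.4 K
γ̇_max² = ΔT_a·ρ·cp / (η·t_res) = [62.4 × 995 × 2460] / [1397 × 274.022] = 398.99 s⁻²
γ̇_max = √398.99 = 19.9747 s⁻¹
N_max = γ̇_max h / (πD) = 19.9747·0.00318/(π·0.038) = 0.532077 rev/s → ×60 = 31.9246 rpm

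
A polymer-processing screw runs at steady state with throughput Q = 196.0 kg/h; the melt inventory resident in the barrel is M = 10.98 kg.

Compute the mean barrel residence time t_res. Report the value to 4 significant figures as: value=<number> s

Convert throughput: Q = 196.0 kg/h = 196.0/3600 = 0.0544444 kg/s
t_res = M / Q_s = 10.98 ÷ 0.0544444 = 201.673 s

value=201.7 s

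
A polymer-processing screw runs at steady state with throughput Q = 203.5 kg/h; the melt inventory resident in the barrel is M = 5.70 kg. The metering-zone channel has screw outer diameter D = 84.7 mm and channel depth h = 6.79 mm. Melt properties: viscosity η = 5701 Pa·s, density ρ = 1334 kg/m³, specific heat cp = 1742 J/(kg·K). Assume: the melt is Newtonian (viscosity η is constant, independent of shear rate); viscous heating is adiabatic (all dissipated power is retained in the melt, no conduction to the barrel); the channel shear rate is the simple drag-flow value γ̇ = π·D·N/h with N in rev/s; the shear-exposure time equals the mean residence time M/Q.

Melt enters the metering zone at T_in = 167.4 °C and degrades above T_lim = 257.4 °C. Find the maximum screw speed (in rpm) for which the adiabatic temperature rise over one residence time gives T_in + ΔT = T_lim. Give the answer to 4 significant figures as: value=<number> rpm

value=29.20 rpm

Convert throughput: Q = 203.5 kg/h = 203.5/3600 = 0.0565278 kg/s
t_res = M / Q_s = 5.70 ÷ 0.0565278 = 100.835 s
D = 84.7 mm = 0.0847 m;  h = 6.79 mm = 0.00679 m
Allowable rise: ΔT_a = T_lim − T_in = 257.4 − 167.4 = 90 K
Invert ΔT = ηγ̇²t_res/(ρcp) for γ̇: γ̇_max² = ΔT_a ρ cp / (η t_res) = 90·1334·1742 / (5701·100.835) = 363.817 s⁻²
γ̇_max = sqrt(363.817) = 19.074 s⁻¹
N_max = γ̇_max h / (πD) = 19.074·0.00679/(π·0.0847) = 0.486718 rev/s → ×60 = 29.2031 rpm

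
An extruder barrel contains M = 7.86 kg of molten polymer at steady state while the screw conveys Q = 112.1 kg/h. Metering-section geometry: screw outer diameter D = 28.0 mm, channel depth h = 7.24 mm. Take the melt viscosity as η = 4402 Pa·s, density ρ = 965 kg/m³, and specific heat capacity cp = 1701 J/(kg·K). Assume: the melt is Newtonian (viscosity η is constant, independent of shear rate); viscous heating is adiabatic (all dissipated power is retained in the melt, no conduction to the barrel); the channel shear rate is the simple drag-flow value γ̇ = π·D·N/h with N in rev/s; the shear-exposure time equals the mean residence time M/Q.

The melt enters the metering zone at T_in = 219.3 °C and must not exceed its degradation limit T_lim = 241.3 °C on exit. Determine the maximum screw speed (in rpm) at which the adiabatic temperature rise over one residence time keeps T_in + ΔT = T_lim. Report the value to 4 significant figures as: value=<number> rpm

Convert throughput: Q = 112.1 kg/h = 112.1/3600 = 0.0311389 kg/s
t_res = M / Q_s = 7.86 / 0.0311389 = 252.417 s
D = 28.0 mm = 0.028 m;  h = 7.24 mm = 0.00724 m
ΔT_a = T_lim − T_in = 241.3 °C − 219.3 °C = 22 K
γ̇_max² = ΔT_a·ρ·cp / (η·t_res) = [22 × 965 × 1701] / [4402 × 252.417] = 32.5001 s⁻²
γ̇_max = √32.5001 = 5.70089 s⁻¹
N_max = γ̇_max·h / (π·D) = 5.70089 · 0.00724 / (π · 0.028) = 0.469216 rev/s = 28.153 rpm

value=28.15 rpm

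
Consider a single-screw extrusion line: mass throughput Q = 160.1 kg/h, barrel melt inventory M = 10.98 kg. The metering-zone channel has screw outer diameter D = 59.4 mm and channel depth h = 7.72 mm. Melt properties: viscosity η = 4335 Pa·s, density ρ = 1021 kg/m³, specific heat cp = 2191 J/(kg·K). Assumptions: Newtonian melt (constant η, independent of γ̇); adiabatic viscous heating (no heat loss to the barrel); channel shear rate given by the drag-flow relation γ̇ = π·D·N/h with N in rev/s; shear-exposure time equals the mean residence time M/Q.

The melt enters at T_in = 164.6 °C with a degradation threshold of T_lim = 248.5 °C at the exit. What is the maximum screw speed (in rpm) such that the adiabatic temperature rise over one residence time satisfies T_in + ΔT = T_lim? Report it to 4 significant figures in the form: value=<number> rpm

value=32.87 rpm

Q_s = Q / 3600 = 160.1 / 3600 = 0.0444722 kg/s
t_res = M / Q_s = 10.98 ÷ 0.0444722 = 246.896 s
D = 59.4 mm = 0.0594 m;  h = 7.72 mm = 0.00772 m
ΔT_a = T_lim − T_in = 248.5 − 164.6 = 83.9 K
γ̇_max² = ΔT_a·ρ·cp / (η·t_res) = [83.9 × 1021 × 2191] / [4335 × 246.896] = 175.359 s⁻²
Take the square root: γ̇_max = √(175.359) = 13.2423 s⁻¹
Solve γ̇ = πDN/h for N: N_max = γ̇_max·h/(π·D) = 13.2423 × 0.00772 / (π × 0.0594) = 0.547829 rev/s = 32.8697 rpm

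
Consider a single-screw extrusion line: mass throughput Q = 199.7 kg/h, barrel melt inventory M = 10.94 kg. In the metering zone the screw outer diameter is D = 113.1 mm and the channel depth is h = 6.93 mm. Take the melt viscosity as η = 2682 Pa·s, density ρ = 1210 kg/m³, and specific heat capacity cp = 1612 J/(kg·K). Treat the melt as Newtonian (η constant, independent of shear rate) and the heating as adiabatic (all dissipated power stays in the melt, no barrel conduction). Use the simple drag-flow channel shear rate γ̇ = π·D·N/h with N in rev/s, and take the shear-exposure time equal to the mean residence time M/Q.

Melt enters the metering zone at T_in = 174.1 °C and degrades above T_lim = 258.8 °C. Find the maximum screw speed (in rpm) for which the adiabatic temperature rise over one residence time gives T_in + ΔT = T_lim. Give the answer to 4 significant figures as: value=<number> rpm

Throughput in SI: Q_s = 199.7 kg/h ÷ 3600 s/h = 0.0554722 kg/s
t_res = M / Q_s = 10.94 ÷ 0.0554722 = 197.216 s
Convert to metres: D = 0.1131 m, h = 0.00693 m
ΔT_a = T_lim − T_in = 258.8 − 174.1 = 84.7 K
Invert ΔT = ηγ̇²t_res/(ρcp) for γ̇: γ̇_max² = ΔT_a ρ cp / (η t_res) = 84.7·1210·1612 / (2682·197.216) = 312.344 s⁻²
γ̇_max = sqrt(312.344) = 17.6733 s⁻¹
N_max = γ̇_max h / (πD) = 17.6733·0.00693/(π·0.1131) = 0.344697 rev/s → ×60 = 20.6818 rpm

value=20.68 rpm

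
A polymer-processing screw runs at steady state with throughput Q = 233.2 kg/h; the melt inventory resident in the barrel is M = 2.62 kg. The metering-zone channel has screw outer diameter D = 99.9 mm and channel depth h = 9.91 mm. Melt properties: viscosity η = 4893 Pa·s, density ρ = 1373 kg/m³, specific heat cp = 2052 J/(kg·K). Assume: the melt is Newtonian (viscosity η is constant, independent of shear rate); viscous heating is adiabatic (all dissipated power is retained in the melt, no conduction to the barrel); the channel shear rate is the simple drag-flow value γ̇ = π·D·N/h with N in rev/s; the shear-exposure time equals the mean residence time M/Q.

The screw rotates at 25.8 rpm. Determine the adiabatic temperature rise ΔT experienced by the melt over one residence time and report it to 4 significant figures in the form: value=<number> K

value=13.03 K

Throughput in SI: Q_s = 233.2 kg/h ÷ 3600 s/h = 0.0647778 kg/s
t_res = M / Q_s = 2.62 / 0.0647778 = 40.446 s
Convert to SI: D = 0.0999 m, h = 0.00991 m, N = 25.8/60 = 0.43 rev/s
Shear rate: γ̇ = πDN/h = π·0.0999·0.43/0.00991 = 13.6179 s⁻¹
ΔT = η·γ̇²·t_res/(ρ·cp) = [4893 × 13.6179² × 40.446] / [1373 × 2052] = 13.0264 K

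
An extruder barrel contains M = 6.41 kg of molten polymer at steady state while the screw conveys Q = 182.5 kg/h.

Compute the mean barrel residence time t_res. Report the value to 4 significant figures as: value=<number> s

value=126.4 s

Convert throughput: Q = 182.5 kg/h = 182.5/3600 = 0.0506944 kg/s
t_res = M / Q_s = 6.41 ÷ 0.0506944 = 126.444 s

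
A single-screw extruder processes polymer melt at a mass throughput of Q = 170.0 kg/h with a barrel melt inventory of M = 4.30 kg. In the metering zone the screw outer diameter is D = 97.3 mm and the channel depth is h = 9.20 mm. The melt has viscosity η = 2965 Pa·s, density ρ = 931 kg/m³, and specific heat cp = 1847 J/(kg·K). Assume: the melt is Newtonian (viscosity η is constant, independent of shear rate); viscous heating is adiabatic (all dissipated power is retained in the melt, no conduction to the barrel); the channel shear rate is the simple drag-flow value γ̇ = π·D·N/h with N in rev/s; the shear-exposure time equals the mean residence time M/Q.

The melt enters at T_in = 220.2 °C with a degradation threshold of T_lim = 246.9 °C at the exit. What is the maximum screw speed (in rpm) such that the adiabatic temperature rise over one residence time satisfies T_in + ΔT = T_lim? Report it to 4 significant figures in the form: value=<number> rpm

Q_s = Q / 3600 = 170.0 / 3600 = 0.0472222 kg/s
t_res = M / Q_s = 4.30 / 0.0472222 = 91.0588 s
Convert to metres: D = 0.0973 m, h = 0.0092 m
Allowable rise: ΔT_a = T_lim − T_in = 246.9 − 220.2 = 26.7 K
γ̇_max² = ΔT_a·ρ·cp / (η·t_res) = [26.7 × 931 × 1847] / [2965 × 91.0588] = 170.052 s⁻²
γ̇_max = √170.052 = 13.0404 s⁻¹
Solve γ̇ = πDN/h for N: N_max = γ̇_max·h/(π·D) = 13.0404 × 0.0092 / (π × 0.0973) = 0.392478 rev/s = 23.5487 rpm

value=23.55 rpm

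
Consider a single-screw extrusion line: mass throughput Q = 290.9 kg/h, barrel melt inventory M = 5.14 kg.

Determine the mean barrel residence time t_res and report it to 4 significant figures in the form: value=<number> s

value=63.61 s

Convert throughput: Q = 290.9 kg/h = 290.9/3600 = 0.0808056 kg/s
t_res = M / Q_s = 5.14 ÷ 0.0808056 = 63.6095 s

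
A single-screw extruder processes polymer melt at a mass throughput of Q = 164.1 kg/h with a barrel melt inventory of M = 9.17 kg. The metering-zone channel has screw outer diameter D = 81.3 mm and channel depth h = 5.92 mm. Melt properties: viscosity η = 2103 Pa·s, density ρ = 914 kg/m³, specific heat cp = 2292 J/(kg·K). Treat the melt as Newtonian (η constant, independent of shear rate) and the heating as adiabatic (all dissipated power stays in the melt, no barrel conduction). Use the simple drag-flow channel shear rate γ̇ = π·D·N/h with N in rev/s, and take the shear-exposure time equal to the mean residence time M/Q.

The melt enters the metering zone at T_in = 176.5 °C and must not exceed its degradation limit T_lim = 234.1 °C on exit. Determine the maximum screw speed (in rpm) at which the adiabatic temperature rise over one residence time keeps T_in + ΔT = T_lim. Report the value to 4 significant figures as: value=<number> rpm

value=23.49 rpm

Q_s = Q / 3600 = 164.1 / 3600 = 0.0455833 kg/s
t_res = M / Q_s = 9.17 / 0.0455833 = 201.17 s
D = 81.3 mm = 0.0813 m;  h = 5.92 mm = 0.00592 m
ΔT_a = T_lim − T_in = 234.1 − 176.5 = 57.6 K
Invert ΔT = ηγ̇²t_res/(ρcp) for γ̇: γ̇_max² = ΔT_a ρ cp / (η t_res) = 57.6·914·2292 / (2103·201.17) = 285.221 s⁻²
Take the square root: γ̇_max = √(285.221) = 16.8885 s⁻¹
N_max = γ̇_max h / (πD) = 16.8885·0.00592/(π·0.0813) = 0.391446 rev/s → ×60 = 23.4867 rpm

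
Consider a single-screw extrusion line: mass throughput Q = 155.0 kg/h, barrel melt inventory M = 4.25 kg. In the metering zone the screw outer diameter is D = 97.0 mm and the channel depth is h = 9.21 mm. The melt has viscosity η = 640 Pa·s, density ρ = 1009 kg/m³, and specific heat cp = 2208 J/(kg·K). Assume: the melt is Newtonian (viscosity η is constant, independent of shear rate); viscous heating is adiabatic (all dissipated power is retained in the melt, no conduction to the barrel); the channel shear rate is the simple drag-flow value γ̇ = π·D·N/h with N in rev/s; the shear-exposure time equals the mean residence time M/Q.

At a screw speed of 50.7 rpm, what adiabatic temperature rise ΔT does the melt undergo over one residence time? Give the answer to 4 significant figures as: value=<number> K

value=22.17 K

Throughput in SI: Q_s = 155.0 kg/h ÷ 3600 s/h = 0.0430556 kg/s
Mean residence time: t_res = M/Q_s = 4.25 kg / 0.0430556 kg/s = 98.7097 s
Convert to SI: D = 0.097 m, h = 0.00921 m, N = 50.7/60 = 0.845 rev/s
Shear rate: γ̇ = πDN/h = π·0.097·0.845/0.00921 = 27.9588 s⁻¹
Adiabatic rise: ΔT = η γ̇² t_res / (ρ cp) = 640·(27.9588)²·98.7097 / (1009·2208) = 22.166 K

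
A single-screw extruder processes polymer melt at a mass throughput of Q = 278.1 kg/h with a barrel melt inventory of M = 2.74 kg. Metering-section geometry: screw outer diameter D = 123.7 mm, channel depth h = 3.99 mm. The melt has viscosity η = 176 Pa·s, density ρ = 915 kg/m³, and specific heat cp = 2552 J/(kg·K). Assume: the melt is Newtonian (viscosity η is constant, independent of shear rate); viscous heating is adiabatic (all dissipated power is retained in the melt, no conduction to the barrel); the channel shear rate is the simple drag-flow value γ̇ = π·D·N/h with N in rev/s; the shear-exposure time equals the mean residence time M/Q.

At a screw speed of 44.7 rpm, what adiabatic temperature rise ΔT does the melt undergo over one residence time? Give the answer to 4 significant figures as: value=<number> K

Convert throughput: Q = 278.1 kg/h = 278.1/3600 = 0.07725 kg/s
Mean residence time: t_res = M/Q_s = 2.74 kg / 0.07725 kg/s = 35.4693 s
Convert to SI: D = 0.1237 m, h = 0.00399 m, N = 44.7/60 = 0.745 rev/s
γ̇ = π D N / h = (π)(0.1237)(0.745) / 0.00399 = 72.5609 s⁻¹
ΔT = η·γ̇²·t_res / (ρ·cp) = 176 · (72.5609)² · 35.4693 / (915 · 2552) = 14.0757 K

value=14.08 K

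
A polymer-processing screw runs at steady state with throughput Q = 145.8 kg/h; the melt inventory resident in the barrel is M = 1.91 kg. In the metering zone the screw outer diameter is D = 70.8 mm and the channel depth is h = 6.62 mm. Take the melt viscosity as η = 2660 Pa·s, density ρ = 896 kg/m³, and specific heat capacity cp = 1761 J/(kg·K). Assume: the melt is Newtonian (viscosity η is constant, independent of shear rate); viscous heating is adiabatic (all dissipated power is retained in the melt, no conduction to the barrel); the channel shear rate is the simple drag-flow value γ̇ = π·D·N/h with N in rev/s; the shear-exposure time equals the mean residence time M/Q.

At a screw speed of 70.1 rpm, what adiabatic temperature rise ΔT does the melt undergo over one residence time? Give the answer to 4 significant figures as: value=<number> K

value=122.5 K

Throughput in SI: Q_s = 145.8 kg/h ÷ 3600 s/h = 0.0405 kg/s
Mean residence time: t_res = M/Q_s = 1.91 kg / 0.0405 kg/s = 47.1605 s
Convert to SI: D = 0.0708 m, h = 0.00662 m, N = 70.1/60 = 1.16833 rev/s
γ̇ = π D N / h = (π)(0.0708)(1.16833) / 0.00662 = 39.2547 s⁻¹
Adiabatic rise: ΔT = η γ̇² t_res / (ρ cp) = 2660·(39.2547)²·47.1605 / (896·1761) = 122.511 K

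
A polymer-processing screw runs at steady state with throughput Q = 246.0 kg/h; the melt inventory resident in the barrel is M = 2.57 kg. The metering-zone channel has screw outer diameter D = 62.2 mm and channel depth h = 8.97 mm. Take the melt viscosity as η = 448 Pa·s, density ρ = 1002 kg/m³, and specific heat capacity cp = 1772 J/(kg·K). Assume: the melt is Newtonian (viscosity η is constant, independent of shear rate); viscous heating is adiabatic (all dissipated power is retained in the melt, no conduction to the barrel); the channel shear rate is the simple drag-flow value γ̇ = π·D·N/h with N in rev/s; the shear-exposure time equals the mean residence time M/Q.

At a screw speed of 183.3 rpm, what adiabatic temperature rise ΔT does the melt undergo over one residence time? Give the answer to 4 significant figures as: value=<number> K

value=42.03 K

Q_s = Q / 3600 = 246.0 / 3600 = 0.0683333 kg/s
Mean residence time: t_res = M/Q_s = 2.57 kg / 0.0683333 kg/s = 37.6098 s
Geometry in metres: D = 62.2 mm → 0.0622 m, h = 8.97 mm → 0.00897 m; screw speed N = 183.3 rpm = 3.055 rev/s
γ̇ = π·D·N / h = π · 0.0622 · 3.055 / 0.00897 = 66.5517 s⁻¹
ΔT = η·γ̇²·t_res / (ρ·cp) = 448 · (66.5517)² · 37.6098 / (1002 · 1772) = 42.0306 K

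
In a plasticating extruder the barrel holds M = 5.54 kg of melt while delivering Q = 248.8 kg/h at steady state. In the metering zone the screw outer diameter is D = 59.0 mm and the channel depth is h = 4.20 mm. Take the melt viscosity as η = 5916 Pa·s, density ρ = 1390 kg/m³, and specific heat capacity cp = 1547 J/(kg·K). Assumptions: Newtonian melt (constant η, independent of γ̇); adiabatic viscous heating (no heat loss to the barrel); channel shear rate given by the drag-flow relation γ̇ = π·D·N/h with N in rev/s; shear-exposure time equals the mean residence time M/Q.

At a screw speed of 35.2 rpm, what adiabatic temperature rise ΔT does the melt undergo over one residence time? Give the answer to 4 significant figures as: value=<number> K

Throughput in SI: Q_s = 248.8 kg/h ÷ 3600 s/h = 0.0691111 kg/s
t_res = M / Q_s = 5.54 ÷ 0.0691111 = 80.1608 s
D = 59.0 mm = 0.059 m;  h = 4.20 mm = 0.0042 m;  N = 35.2 rpm / 60 = 0.586667 rev/s
Shear rate: γ̇ = πDN/h = π·0.059·0.586667/0.0042 = 25.8907 s⁻¹
ΔT = η·γ̇²·t_res / (ρ·cp) = 5916 · (25.8907)² · 80.1608 / (1390 · 1547) = 147.834 K

value=147.8 K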